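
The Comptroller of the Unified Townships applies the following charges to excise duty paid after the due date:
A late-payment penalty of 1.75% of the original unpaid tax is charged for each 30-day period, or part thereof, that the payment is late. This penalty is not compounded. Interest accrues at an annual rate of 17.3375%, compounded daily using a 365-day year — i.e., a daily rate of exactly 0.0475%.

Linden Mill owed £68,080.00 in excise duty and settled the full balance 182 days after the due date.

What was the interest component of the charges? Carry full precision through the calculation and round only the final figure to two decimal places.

Interest: £68,080.00 × ((1 + 0.000475)^182 − 1) = £68,080.00 × 0.09027447… = £6,145.8861…

£6,145.89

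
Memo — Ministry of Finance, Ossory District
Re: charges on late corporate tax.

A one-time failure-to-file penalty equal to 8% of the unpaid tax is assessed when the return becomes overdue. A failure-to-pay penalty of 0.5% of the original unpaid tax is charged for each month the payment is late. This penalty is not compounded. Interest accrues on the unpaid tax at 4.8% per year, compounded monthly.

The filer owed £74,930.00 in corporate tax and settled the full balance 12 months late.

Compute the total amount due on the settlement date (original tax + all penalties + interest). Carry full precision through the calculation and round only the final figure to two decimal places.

£89,097.03

Failure-to-file penalty: 8% × £74,930.00 = £5,994.40
Failure-to-pay penalty: 12 × 0.5% × £74,930.00 = £4,495.80
Interest (4.8%/yr ÷ 12 = 0.4%/month): £74,930.00 × ((1 + 0.004)^12 − 1) = £3,676.8307…
Total = £74,930.00 + £10,490.2000 + £3,676.8307… = £89,097.03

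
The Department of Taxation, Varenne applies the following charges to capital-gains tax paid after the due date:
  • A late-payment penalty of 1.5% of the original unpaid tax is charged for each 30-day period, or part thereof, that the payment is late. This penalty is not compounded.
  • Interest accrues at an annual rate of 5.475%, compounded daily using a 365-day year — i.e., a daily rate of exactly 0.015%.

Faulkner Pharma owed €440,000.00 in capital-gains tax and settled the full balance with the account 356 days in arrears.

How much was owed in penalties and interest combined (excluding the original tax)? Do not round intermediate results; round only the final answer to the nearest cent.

Penalty periods: ⌈356/30⌉ = 12; penalty = 12 × 1.5% × €440,000.00 = €79,200.00
Interest: €440,000.00 × ((1 + 0.00015)^356 − 1) = €440,000.00 × 0.05484728… = €24,132.8019…
Penalties + interest = €79,200.0000 + €24,132.8019… = €103,332.80

€103,332.80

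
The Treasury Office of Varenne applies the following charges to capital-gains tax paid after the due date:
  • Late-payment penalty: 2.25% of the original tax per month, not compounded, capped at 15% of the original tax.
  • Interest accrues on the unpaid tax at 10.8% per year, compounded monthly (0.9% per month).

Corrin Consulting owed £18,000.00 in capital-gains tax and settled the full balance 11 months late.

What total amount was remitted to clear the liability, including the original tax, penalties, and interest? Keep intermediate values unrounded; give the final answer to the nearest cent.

£22,564.39

Penalty (uncapped): 11 × 2.25% × £18,000.00 = £4,455.00; cap = 15% × £18,000.00 = £2,700.00 → penalty = £2,700.00
Interest: £18,000.00 × ((1 + 0.009)^11 − 1) = £18,000.00 × 0.1035775… = £1,864.3946…
Total = £18,000.00 + £2,700.0000 + £1,864.3946… = £22,564.39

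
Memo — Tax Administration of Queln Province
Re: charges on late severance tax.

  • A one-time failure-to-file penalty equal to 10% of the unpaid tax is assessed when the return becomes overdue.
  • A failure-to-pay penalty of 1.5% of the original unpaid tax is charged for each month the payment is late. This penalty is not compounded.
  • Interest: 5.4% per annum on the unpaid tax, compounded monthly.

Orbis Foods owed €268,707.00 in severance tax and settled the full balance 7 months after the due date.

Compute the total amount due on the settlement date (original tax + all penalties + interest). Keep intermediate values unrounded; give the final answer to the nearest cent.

€332,371.33

Failure-to-file penalty: 10% × €268,707.00 = €26,870.70
Failure-to-pay penalty = 1.5% × €268,707.00 × 7 mo = €28,214.24…
Interest (5.4%/yr ÷ 12 = 0.45%/month): €268,707.00 × ((1 + 0.0045)^7 − 1) = €8,579.3990…
Total = €268,707.00 + €55,084.9350 + €8,579.3990… = €332,371.33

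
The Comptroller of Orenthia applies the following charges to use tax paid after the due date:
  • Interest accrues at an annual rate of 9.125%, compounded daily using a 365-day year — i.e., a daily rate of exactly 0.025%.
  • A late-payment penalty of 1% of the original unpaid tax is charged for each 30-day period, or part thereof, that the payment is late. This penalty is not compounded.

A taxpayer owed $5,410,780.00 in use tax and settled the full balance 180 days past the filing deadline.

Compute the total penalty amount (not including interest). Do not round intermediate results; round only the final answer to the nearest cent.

Penalty periods: ⌈180/30⌉ = 6; penalty = 6 × 1% × $5,410,780.00 = $324,646.80

$324,646.80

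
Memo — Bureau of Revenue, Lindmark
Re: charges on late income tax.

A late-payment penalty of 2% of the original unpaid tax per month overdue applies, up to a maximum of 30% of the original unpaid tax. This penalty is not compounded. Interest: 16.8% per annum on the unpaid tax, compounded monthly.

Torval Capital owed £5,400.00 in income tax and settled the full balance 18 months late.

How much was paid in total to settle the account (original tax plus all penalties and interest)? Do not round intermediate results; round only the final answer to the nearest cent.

Penalty (uncapped): 18 × 2% × £5,400.00 = £1,944.00; cap = 30% × £5,400.00 = £1,620.00 → penalty = £1,620.00
Interest (16.8%/yr ÷ 12 = 1.4%/month): £5,400.00 × ((1 + 0.014)^18 − 1) = £1,535.4868…
Total = £5,400.00 + £1,620.0000 + £1,535.4868… = £8,555.49

£8,555.49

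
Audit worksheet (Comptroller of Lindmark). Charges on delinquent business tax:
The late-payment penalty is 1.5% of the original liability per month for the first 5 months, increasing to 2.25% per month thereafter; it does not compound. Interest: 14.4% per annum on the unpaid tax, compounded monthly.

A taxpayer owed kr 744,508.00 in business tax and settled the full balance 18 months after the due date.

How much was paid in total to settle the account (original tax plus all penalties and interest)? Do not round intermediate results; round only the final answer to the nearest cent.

kr 1,196,430.08

Penalty, months 1–5: 5 × 1.5% × kr 744,508.00 = kr 55,838.10
Penalty, months 6–18: 13 × 2.25% × kr 744,508.00 = kr 217,768.59
Interest (14.4%/yr ÷ 12 = 1.2%/month): kr 744,508.00 × ((1 + 0.012)^18 − 1) = kr 178,315.3903…
Total = kr 744,508.00 + kr 273,606.6900 + kr 178,315.3903… = kr 1,196,430.08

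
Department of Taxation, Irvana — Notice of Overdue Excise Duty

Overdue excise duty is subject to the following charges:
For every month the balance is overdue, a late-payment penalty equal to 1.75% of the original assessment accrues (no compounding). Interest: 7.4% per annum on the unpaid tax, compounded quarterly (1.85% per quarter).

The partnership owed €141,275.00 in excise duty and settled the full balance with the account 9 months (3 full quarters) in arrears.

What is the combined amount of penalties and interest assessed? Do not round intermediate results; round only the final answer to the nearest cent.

Late-payment penalty = 1.75% × €141,275.00 × 9 mo = €22,250.81…
Interest: €141,275.00 × ((1 + 0.0185)^3 − 1) = €141,275.00 × 0.0565331… = €7,986.7111…
Penalties + interest = €22,250.8125 + €7,986.7111… = €30,237.52

€30,237.52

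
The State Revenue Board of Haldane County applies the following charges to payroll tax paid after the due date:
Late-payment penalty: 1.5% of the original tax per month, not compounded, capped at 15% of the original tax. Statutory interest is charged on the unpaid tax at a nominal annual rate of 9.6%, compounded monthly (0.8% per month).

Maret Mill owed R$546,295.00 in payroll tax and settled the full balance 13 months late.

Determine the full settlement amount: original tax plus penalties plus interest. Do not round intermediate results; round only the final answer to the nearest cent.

R$687,862.65

Penalty (uncapped): 13 × 1.5% × R$546,295.00 = R$106,527.53…; cap = 15% × R$546,295.00 = R$81,944.25 → penalty = R$81,944.25
Interest: R$546,295.00 × ((1 + 0.008)^13 − 1) = R$546,295.00 × 0.1091414… = R$59,623.4029…
Total = R$546,295.00 + R$81,944.2500 + R$59,623.4029… = R$687,862.65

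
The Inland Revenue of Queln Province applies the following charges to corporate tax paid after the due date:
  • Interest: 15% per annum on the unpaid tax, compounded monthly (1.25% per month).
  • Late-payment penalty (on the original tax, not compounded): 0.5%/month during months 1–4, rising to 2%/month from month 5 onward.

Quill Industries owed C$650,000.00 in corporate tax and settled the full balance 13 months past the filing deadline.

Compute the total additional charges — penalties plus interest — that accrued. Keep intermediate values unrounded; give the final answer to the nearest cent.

Penalty, months 1–4: 4 × 0.5% × C$650,000.00 = C$13,000.00
Penalty, months 5–13: 9 × 2% × C$650,000.00 = C$117,000.00
Interest: C$650,000.00 × ((1 + 0.0125)^13 − 1) = C$650,000.00 × 0.1752639… = C$113,921.5670…
Penalties + interest = C$130,000.0000 + C$113,921.5670… = C$243,921.57

C$243,921.57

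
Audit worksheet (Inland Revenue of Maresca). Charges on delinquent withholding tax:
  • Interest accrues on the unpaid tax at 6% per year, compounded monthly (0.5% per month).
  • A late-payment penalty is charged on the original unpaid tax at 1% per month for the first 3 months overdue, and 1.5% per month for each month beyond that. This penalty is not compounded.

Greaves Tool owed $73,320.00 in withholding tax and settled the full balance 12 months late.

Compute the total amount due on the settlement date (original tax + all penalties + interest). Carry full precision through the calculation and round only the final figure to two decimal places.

$89,940.02

Penalty, months 1–3: 3 × 1% × $73,320.00 = $2,199.60
Penalty, months 4–12: 9 × 1.5% × $73,320.00 = $9,898.20
Interest: $73,320.00 × ((1 + 0.005)^12 − 1) = $73,320.00 × 0.0616778… = $4,522.2172…
Total = $73,320.00 + $12,097.8000 + $4,522.2172… = $89,940.02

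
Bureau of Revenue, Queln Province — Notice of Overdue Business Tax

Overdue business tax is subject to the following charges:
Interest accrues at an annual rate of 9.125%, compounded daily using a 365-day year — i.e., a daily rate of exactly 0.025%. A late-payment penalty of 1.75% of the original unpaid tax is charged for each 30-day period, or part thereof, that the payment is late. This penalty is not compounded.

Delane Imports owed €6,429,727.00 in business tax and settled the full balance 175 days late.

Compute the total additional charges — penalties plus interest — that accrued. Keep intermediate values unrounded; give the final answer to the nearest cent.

€962,629.34

Penalty periods: ⌈175/30⌉ = 6; penalty = 6 × 1.75% × €6,429,727.00 = €675,121.34…
Interest: €6,429,727.00 × ((1 + 0.00025)^175 − 1) = €6,429,727.00 × 0.04471543… = €287,508.0050…
Penalties + interest = €675,121.3350 + €287,508.0050… = €962,629.34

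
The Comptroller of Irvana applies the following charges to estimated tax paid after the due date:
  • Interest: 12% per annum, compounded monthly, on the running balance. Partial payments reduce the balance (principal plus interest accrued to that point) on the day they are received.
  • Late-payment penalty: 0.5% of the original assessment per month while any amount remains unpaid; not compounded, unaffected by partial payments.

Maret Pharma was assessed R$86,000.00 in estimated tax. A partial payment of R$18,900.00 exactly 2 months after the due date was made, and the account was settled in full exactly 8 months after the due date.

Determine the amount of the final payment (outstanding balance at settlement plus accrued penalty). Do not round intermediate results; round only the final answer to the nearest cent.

Monthly rate = 12% ÷ 12 = 1%
Balance at month 2: R$86,000.0000 × (1 + 0.01)^2 = R$87,728.6000
After R$18,900.00 payment: R$87,728.6000 − R$18,900.00 = R$68,828.6000
Balance at month 8: R$68,828.6000 × (1 + 0.01)^6 = R$73,062.9458…
Penalty: 8 × 0.5% × R$86,000.00 = R$3,440.00
Final settlement = outstanding balance + penalty = R$73,062.9458… + R$3,440.00 = R$76,502.95

R$76,502.95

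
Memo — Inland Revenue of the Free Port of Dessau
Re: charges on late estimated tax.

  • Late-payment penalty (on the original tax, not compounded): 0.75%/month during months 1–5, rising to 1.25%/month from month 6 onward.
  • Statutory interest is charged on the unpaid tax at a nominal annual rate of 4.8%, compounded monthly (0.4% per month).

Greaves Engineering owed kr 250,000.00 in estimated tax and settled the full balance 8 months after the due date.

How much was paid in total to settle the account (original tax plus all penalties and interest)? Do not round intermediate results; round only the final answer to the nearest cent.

kr 276,862.90

Penalty, months 1–5: 5 × 0.75% × kr 250,000.00 = kr 9,375.00
Penalty, months 6–8: 3 × 1.25% × kr 250,000.00 = kr 9,375.00
Interest: kr 250,000.00 × ((1 + 0.004)^8 − 1) = kr 250,000.00 × 0.0324516… = kr 8,112.9005…
Total = kr 250,000.00 + kr 18,750.0000 + kr 8,112.9005… = kr 276,862.90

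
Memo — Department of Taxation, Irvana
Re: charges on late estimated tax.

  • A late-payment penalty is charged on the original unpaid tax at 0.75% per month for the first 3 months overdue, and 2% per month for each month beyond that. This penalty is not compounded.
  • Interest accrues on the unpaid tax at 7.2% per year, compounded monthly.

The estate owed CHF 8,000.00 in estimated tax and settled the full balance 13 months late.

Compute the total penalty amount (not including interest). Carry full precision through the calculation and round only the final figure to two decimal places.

Penalty, months 1–3: 3 × 0.75% × CHF 8,000.00 = CHF 180.00
Penalty, months 4–13: 10 × 2% × CHF 8,000.00 = CHF 1,600.00
Total penalty = CHF 180.00 + CHF 1,600.00 = CHF 1,780.00

CHF 1,780.00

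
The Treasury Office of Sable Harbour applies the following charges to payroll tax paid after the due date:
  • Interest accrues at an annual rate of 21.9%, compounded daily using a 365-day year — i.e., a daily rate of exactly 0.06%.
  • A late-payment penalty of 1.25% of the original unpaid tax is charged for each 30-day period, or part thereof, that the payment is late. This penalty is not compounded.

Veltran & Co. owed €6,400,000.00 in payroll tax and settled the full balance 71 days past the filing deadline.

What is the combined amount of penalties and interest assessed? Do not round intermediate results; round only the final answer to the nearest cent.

€518,445.26

Penalty periods: ⌈71/30⌉ = 3; penalty = 3 × 1.25% × €6,400,000.00 = €240,000.00
Interest: €6,400,000.00 × ((1 + 0.0006)^71 − 1) = €6,400,000.00 × 0.04350707… = €278,445.2635…
Penalties + interest = €240,000.0000 + €278,445.2635… = €518,445.26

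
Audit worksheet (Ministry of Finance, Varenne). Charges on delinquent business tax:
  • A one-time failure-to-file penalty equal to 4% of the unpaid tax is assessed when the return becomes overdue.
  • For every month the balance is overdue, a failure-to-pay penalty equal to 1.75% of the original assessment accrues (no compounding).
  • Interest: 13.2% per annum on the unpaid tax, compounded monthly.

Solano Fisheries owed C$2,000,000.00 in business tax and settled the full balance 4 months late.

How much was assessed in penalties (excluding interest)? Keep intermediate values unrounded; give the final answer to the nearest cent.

C$220,000.00

Failure-to-file penalty: 4% × C$2,000,000.00 = C$80,000.00
Failure-to-pay penalty = 1.75% × C$2,000,000.00 × 4 mo = C$140,000.00
Total penalty = C$80,000.00 + C$140,000.00 = C$220,000.00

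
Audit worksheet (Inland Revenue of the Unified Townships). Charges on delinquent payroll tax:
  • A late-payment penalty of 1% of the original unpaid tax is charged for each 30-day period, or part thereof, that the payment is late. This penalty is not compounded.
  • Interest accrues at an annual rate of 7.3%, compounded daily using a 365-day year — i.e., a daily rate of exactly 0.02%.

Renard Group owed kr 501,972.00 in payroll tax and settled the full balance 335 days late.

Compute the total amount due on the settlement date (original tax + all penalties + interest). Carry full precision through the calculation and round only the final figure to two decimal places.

kr 596,989.43

Penalty periods: ⌈335/30⌉ = 12; penalty = 12 × 1% × kr 501,972.00 = kr 60,236.64
Interest: kr 501,972.00 × ((1 + 0.0002)^335 − 1) = kr 501,972.00 × 0.06928831… = kr 34,780.7940…
Total = kr 501,972.00 + kr 60,236.6400 + kr 34,780.7940… = kr 596,989.43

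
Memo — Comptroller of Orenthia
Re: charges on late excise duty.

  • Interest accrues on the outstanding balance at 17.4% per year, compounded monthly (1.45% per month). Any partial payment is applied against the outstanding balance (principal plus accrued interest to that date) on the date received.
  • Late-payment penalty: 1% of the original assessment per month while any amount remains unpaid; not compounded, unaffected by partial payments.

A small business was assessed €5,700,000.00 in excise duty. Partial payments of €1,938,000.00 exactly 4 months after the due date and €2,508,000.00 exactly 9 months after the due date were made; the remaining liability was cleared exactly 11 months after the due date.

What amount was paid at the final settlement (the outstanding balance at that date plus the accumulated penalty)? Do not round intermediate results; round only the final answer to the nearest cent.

Balance at month 4: €5,700,000.0000 × (1 + 0.0145)^4 = €6,037,860.3106…
After €1,938,000.00 payment: €6,037,860.3106… − €1,938,000.00 = €4,099,860.3106…
Balance at month 9: €4,099,860.3106… × (1 + 0.0145)^5 = €4,405,846.0376…
After €2,508,000.00 payment: €4,405,846.0376… − €2,508,000.00 = €1,897,846.0376…
Balance at month 11: €1,897,846.0376… × (1 + 0.0145)^2 = €1,953,282.5948…
Penalty: 11 × 1% × €5,700,000.00 = €627,000.00
Final settlement = outstanding balance + penalty = €1,953,282.5948… + €627,000.00 = €2,580,282.59

€2,580,282.59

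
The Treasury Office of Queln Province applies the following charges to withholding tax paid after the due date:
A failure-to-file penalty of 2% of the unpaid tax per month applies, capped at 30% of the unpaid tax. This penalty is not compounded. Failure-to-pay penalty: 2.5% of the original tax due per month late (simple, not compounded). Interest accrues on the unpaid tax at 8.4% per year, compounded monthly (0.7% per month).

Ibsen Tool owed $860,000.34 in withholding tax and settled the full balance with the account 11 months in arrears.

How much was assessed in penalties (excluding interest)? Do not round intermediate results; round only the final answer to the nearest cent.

$425,700.17

Failure-to-file: 11 × 2% × $860,000.34 = $189,200.07… (under the 30% cap)
Failure-to-pay penalty = 2.5% × $860,000.34 × 11 mo = $236,500.09…
Total penalty = $189,200.07… + $236,500.09… = $425,700.17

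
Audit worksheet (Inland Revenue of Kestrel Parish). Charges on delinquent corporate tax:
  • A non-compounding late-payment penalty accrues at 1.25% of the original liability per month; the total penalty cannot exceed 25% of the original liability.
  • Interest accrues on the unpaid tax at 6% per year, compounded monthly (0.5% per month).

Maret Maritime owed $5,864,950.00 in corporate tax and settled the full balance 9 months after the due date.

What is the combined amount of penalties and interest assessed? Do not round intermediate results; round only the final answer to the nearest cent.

Penalty: 9 × 1.25% × $5,864,950.00 = $659,806.88… (below the 25% cap of $1,466,237.50)
Interest: $5,864,950.00 × ((1 + 0.005)^9 − 1) = $5,864,950.00 × 0.0459106… = $269,263.2512…
Penalties + interest = $659,806.8750 + $269,263.2512… = $929,070.13

$929,070.13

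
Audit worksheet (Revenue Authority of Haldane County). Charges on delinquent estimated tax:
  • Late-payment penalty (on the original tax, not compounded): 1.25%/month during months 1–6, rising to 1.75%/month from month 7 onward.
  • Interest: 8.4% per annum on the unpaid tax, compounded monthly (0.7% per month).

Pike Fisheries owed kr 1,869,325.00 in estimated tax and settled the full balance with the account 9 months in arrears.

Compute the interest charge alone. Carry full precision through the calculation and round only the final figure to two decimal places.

Interest: kr 1,869,325.00 × ((1 + 0.007)^9 − 1) = kr 1,869,325.00 × 0.0647931… = kr 121,119.3928…

kr 121,119.39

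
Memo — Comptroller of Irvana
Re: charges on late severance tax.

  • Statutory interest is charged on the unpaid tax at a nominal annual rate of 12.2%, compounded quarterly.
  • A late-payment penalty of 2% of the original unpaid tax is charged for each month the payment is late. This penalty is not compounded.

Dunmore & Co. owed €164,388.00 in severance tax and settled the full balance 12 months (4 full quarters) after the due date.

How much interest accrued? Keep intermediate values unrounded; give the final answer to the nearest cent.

€20,991.67

Interest (12.2%/yr ÷ 4 = 3.05%/quarter): €164,388.00 × ((1 + 0.0305)^4 − 1) = €20,991.6664…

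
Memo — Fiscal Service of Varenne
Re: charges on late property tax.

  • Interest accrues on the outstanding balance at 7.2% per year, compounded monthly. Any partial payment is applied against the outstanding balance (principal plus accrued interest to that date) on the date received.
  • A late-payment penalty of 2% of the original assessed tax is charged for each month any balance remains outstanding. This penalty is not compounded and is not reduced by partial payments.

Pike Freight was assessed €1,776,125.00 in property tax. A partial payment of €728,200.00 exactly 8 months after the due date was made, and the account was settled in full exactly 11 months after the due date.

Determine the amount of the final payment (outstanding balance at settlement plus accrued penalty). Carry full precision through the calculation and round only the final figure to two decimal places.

Monthly rate = 7.2% ÷ 12 = 0.6%
Balance at month 8: €1,776,125.0000 × (1 + 0.006)^8 = €1,863,190.9799…
After €728,200.00 payment: €1,863,190.9799… − €728,200.00 = €1,134,990.9799…
Balance at month 11: €1,134,990.9799… × (1 + 0.006)^3 = €1,155,543.6417…
Penalty: 11 × 2% × €1,776,125.00 = €390,747.50
Final settlement = outstanding balance + penalty = €1,155,543.6417… + €390,747.50 = €1,546,291.14

€1,546,291.14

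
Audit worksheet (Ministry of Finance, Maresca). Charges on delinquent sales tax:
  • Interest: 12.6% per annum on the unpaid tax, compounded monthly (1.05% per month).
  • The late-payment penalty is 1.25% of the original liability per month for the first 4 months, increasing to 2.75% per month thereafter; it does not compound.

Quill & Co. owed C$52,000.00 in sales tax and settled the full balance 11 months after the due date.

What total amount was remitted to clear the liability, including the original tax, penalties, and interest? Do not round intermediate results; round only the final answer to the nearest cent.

Penalty, months 1–4: 4 × 1.25% × C$52,000.00 = C$2,600.00
Penalty, months 5–11: 7 × 2.75% × C$52,000.00 = C$10,010.00
Interest: C$52,000.00 × ((1 + 0.0105)^11 − 1) = C$52,000.00 × 0.1217588… = C$6,331.4591…
Total = C$52,000.00 + C$12,610.0000 + C$6,331.4591… = C$70,941.46

C$70,941.46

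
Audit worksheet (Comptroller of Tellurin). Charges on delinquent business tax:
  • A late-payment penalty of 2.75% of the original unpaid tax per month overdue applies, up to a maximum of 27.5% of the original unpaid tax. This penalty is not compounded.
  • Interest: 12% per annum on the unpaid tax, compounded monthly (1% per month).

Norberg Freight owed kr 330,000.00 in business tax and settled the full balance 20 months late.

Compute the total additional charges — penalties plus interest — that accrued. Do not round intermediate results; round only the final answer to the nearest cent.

kr 163,412.71

Penalty (uncapped): 20 × 2.75% × kr 330,000.00 = kr 181,500.00; cap = 27.5% × kr 330,000.00 = kr 90,750.00 → penalty = kr 90,750.00
Interest: kr 330,000.00 × ((1 + 0.01)^20 − 1) = kr 330,000.00 × 0.2201900… = kr 72,662.7132…
Penalties + interest = kr 90,750.0000 + kr 72,662.7132… = kr 163,412.71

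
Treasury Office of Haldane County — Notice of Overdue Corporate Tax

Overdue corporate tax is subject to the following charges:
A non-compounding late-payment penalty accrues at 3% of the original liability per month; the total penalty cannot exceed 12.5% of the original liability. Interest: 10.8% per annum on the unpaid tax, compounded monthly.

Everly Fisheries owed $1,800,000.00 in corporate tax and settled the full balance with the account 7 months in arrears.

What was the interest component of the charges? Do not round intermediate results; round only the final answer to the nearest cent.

Interest (10.8%/yr ÷ 12 = 0.9%/month): $1,800,000.00 × ((1 + 0.009)^7 − 1) = $116,508.1426…

$116,508.14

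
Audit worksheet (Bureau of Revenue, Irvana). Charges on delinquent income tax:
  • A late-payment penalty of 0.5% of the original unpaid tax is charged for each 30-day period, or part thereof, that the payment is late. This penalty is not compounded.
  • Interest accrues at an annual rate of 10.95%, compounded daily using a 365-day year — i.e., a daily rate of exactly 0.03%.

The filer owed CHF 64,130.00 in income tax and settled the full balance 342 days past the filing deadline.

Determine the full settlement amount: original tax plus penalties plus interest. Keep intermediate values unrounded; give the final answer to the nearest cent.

Penalty periods: ⌈342/30⌉ = 12; penalty = 12 × 0.5% × CHF 64,130.00 = CHF 3,847.80
Interest: CHF 64,130.00 × ((1 + 0.0003)^342 − 1) = CHF 64,130.00 × 0.10803105… = CHF 6,928.0314…
Total = CHF 64,130.00 + CHF 3,847.8000 + CHF 6,928.0314… = CHF 74,905.83

CHF 74,905.83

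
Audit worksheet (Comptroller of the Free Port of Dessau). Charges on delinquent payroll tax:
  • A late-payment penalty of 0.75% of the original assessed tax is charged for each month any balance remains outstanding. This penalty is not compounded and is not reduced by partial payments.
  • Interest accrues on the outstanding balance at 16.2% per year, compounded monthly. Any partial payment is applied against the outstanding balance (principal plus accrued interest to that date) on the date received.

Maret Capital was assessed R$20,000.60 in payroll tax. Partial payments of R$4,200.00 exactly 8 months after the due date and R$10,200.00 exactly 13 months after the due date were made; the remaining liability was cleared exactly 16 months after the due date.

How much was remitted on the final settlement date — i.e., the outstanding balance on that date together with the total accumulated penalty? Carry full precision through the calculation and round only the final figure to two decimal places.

Monthly rate = 16.2% ÷ 12 = 1.35%
Balance at month 8: R$20,000.6000 × (1 + 0.0135)^8 = R$22,265.5306…
After R$4,200.00 payment: R$22,265.5306… − R$4,200.00 = R$18,065.5306…
Balance at month 13: R$18,065.5306… × (1 + 0.0135)^5 = R$19,318.3258…
After R$10,200.00 payment: R$19,318.3258… − R$10,200.00 = R$9,118.3258…
Balance at month 16: R$9,118.3258… × (1 + 0.0135)^3 = R$9,492.6259…
Penalty: 16 × 0.75% × R$20,000.60 = R$2,400.07…
Final settlement = outstanding balance + penalty = R$9,492.6259… + R$2,400.07… = R$11,892.70

R$11,892.70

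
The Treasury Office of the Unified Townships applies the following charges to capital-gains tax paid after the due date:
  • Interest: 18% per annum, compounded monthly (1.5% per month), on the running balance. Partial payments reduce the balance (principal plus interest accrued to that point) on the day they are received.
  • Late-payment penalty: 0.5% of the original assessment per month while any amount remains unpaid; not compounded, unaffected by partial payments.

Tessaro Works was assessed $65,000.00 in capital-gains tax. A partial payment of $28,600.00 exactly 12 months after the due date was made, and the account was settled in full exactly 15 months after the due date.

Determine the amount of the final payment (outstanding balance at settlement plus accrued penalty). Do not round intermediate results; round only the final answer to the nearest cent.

Balance at month 12: $65,000.0000 × (1 + 0.015)^12 = $77,715.1811…
After $28,600.00 payment: $77,715.1811… − $28,600.00 = $49,115.1811…
Balance at month 15: $49,115.1811… × (1 + 0.015)^3 = $51,358.6828…
Penalty: 15 × 0.5% × $65,000.00 = $4,875.00
Final settlement = outstanding balance + penalty = $51,358.6828… + $4,875.00 = $56,233.68

$56,233.68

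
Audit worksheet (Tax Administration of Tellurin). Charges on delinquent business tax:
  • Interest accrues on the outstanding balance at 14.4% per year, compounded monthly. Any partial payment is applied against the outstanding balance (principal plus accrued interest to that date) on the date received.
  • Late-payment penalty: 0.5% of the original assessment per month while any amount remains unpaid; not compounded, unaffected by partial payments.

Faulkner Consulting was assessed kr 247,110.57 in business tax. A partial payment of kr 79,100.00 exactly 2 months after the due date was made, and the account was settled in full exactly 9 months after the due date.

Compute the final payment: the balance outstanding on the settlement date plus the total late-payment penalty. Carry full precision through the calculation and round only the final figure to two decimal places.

Monthly rate = 14.4% ÷ 12 = 1.2%
Balance at month 2: kr 247,110.5700 × (1 + 0.012)^2 = kr 253,076.8076…
After kr 79,100.00 payment: kr 253,076.8076… − kr 79,100.00 = kr 173,976.8076…
Balance at month 9: kr 173,976.8076… × (1 + 0.012)^7 = kr 189,127.6146…
Penalty: 9 × 0.5% × kr 247,110.57 = kr 11,119.98…
Final settlement = outstanding balance + penalty = kr 189,127.6146… + kr 11,119.98… = kr 200,247.59

kr 200,247.59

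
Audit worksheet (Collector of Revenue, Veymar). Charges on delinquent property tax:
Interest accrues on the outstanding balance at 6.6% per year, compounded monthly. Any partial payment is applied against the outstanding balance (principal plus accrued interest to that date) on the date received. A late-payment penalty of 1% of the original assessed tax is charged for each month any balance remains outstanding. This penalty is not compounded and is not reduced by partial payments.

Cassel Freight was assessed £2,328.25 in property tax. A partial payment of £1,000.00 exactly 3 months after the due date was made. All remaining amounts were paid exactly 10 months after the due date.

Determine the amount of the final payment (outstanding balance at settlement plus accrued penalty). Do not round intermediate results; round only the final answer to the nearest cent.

Monthly rate = 6.6% ÷ 12 = 0.55%
Balance at month 3: £2,328.2500 × (1 + 0.0055)^3 = £2,366.8778…
After £1,000.00 payment: £2,366.8778… − £1,000.00 = £1,366.8778…
Balance at month 10: £1,366.8778… × (1 + 0.0055)^7 = £1,420.3789…
Penalty: 10 × 1% × £2,328.25 = £232.83…
Final settlement = outstanding balance + penalty = £1,420.3789… + £232.83… = £1,653.20

£1,653.20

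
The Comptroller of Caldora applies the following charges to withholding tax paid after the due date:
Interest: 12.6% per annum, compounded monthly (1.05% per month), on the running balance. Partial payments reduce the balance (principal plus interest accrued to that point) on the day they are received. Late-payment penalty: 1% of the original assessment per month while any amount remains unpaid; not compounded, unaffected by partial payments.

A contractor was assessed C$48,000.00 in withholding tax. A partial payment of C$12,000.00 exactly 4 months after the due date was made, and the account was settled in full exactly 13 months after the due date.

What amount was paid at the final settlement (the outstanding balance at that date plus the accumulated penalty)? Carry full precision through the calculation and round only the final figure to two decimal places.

C$48,038.28

Balance at month 4: C$48,000.0000 × (1 + 0.0105)^4 = C$50,047.9748…
After C$12,000.00 payment: C$50,047.9748… − C$12,000.00 = C$38,047.9748…
Balance at month 13: C$38,047.9748… × (1 + 0.0105)^9 = C$41,798.2796…
Penalty: 13 × 1% × C$48,000.00 = C$6,240.00
Final settlement = outstanding balance + penalty = C$41,798.2796… + C$6,240.00 = C$48,038.28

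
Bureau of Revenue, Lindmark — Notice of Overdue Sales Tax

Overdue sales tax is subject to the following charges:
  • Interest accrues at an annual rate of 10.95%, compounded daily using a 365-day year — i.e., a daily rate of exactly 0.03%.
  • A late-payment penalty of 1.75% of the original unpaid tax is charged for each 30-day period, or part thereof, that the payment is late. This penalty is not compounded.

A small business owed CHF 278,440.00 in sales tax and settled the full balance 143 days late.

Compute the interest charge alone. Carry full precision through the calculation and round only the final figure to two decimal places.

CHF 12,203.13

Interest: CHF 278,440.00 × ((1 + 0.0003)^143 − 1) = CHF 278,440.00 × 0.04382679… = CHF 12,203.1316…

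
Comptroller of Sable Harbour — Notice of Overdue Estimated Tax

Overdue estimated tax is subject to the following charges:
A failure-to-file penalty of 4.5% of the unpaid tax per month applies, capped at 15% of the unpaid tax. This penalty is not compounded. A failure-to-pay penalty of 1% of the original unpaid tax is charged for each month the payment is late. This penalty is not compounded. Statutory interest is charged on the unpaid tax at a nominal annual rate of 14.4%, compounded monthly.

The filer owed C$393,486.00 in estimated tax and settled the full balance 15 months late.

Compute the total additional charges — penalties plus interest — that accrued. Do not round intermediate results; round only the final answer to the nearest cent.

C$195,143.60

Failure-to-file: 15 × 4.5% × C$393,486.00 = C$265,603.05, capped at 15% × C$393,486.00 = C$59,022.90
Failure-to-pay penalty: 15 × 1% × C$393,486.00 = C$59,022.90
Interest (14.4%/yr ÷ 12 = 1.2%/month): C$393,486.00 × ((1 + 0.012)^15 − 1) = C$77,097.8002…
Penalties + interest = C$118,045.8000 + C$77,097.8002… = C$195,143.60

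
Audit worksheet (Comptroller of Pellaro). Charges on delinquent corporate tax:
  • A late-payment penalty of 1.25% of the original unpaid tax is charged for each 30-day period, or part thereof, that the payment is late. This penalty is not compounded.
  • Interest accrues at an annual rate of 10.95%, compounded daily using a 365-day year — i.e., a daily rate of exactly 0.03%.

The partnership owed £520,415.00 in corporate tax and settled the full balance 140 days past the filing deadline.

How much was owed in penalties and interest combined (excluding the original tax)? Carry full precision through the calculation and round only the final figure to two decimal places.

Penalty periods: ⌈140/30⌉ = 5; penalty = 5 × 1.25% × £520,415.00 = £32,525.94…
Interest: £520,415.00 × ((1 + 0.0003)^140 − 1) = £520,415.00 × 0.04288791… = £22,319.5116…
Penalties + interest = £32,525.9375 + £22,319.5116… = £54,845.45

£54,845.45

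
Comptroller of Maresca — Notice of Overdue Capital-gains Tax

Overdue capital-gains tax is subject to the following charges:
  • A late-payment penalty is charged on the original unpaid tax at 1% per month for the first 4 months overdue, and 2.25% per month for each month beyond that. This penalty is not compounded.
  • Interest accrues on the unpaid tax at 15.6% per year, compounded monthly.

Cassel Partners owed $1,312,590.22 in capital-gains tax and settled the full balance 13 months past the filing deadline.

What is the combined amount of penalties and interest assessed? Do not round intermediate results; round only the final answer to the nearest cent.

$558,285.64

Penalty, months 1–4: 4 × 1% × $1,312,590.22 = $52,503.61…
Penalty, months 5–13: 9 × 2.25% × $1,312,590.22 = $265,799.52…
Interest (15.6%/yr ÷ 12 = 1.3%/month): $1,312,590.22 × ((1 + 0.013)^13 − 1) = $239,982.5098…
Penalties + interest = $318,303.1284… + $239,982.5098… = $558,285.64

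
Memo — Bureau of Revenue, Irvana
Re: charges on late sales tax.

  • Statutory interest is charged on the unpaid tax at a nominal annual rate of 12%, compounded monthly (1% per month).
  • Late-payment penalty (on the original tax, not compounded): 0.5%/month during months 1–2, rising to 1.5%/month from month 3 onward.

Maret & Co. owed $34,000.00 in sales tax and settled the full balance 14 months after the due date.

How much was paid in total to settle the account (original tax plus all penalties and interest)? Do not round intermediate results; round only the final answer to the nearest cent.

Penalty, months 1–2: 2 × 0.5% × $34,000.00 = $340.00
Penalty, months 3–14: 12 × 1.5% × $34,000.00 = $6,120.00
Interest: $34,000.00 × ((1 + 0.01)^14 − 1) = $34,000.00 × 0.1494742… = $5,082.1233…
Total = $34,000.00 + $6,460.0000 + $5,082.1233… = $45,542.12

$45,542.12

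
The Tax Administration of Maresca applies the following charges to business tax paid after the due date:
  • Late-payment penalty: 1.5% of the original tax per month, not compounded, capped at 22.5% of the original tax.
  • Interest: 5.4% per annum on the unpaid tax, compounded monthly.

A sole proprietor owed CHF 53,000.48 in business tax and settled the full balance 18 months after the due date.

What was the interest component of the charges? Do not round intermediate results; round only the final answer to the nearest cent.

CHF 4,461.26

Interest (5.4%/yr ÷ 12 = 0.45%/month): CHF 53,000.48 × ((1 + 0.0045)^18 − 1) = CHF 4,461.2560…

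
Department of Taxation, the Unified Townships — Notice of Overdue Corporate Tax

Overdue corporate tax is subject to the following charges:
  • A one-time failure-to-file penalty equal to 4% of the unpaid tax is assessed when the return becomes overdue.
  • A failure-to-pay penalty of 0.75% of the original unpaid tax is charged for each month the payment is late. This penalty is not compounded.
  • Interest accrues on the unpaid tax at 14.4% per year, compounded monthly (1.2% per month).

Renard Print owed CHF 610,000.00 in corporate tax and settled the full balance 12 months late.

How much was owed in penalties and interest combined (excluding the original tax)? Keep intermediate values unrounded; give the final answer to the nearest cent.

Failure-to-file penalty: 4% × CHF 610,000.00 = CHF 24,400.00
Failure-to-pay penalty = 0.75% × CHF 610,000.00 × 12 mo = CHF 54,900.00
Interest: CHF 610,000.00 × ((1 + 0.012)^12 − 1) = CHF 610,000.00 × 0.1538946… = CHF 93,875.7208…
Penalties + interest = CHF 79,300.0000 + CHF 93,875.7208… = CHF 173,175.72

CHF 173,175.72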